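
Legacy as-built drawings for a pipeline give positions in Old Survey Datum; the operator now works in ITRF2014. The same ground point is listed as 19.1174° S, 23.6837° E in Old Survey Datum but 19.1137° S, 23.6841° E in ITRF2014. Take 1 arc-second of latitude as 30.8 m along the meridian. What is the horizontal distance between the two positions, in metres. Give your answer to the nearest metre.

Δφ = -19.1137° − -19.1174° = +0.0037°; Δλ = 23.6841° − 23.6837° = +0.0004°.
1° of latitude = 3600 × 30.80 = 110880 m.
ΔN = Δφ × 110880 = 410.3 m; ΔE = Δλ × 110880 × cos(-19.1174°) = +0.0004 × 110880 × 0.944849 = 41.9 m.
Distance = √(ΔE² + ΔN²) = √(41.9² + 410.3²) = 412.4 m.

412 m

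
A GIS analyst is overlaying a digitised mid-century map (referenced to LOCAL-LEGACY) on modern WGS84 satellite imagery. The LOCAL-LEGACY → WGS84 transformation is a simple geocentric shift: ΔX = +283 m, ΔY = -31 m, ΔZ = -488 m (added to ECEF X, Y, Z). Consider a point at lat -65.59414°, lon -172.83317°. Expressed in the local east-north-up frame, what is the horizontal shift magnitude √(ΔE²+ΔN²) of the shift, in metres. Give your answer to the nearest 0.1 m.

458.6 m

The local east axis at (φ, λ) is (−sin λ, cos λ, 0), so ΔE = −sin(-172.83317°)·283 + cos(-172.83317°)·(-31) = 66.06 m.
The local north axis is (−sin φ cos λ, −sin φ sin λ, cos φ), giving ΔN = -255.698 + 3.522 − 201.640 = -453.82 m.
Horizontal magnitude = √(ΔE² + ΔN²) = √(66.06² + (-453.82)²) = 458.60 m.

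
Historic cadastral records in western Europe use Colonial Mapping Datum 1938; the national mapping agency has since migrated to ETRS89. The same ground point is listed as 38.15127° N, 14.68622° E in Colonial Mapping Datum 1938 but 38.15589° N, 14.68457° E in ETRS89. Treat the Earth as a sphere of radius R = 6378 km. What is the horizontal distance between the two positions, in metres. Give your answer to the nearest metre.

534 m

Δφ = 38.15589° − 38.15127° = +0.00462°; Δλ = 14.68457° − 14.68622° = -0.00165°.
1° along a meridian = πR/180 = 111317 m.
ΔN = Δφ × 111317 = 514.3 m; ΔE = Δλ × 111317 × cos(38.15127°) = -0.00165 × 111317 × 0.786383 = -144.4 m.
Distance = √(ΔE² + ΔN²) = √((-144.4)² + 514.3²) = 534.2 m.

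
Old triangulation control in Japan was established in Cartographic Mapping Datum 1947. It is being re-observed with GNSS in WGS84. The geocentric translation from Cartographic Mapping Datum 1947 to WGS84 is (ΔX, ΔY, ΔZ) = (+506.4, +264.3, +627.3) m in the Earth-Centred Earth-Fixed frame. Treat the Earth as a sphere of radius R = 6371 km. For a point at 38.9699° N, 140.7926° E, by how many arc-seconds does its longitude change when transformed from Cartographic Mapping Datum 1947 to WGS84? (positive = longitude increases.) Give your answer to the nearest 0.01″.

Δλ = -21.86″

sin φ = 0.628912, cos φ = 0.777476, sin λ = 0.632129, cos λ = -0.774863.
East component: ΔE = −sin λ·ΔX + cos λ·ΔY = −(0.632129)(506.4) + (-0.774863)(264.3) = -524.91 m.
1° of latitude spans πR/180 = 111195 m; at latitude φ, 1° of longitude spans that × cos φ = 86451.4 m, so Δλ = -524.91 / 86451.4 × 3600 = -21.858″.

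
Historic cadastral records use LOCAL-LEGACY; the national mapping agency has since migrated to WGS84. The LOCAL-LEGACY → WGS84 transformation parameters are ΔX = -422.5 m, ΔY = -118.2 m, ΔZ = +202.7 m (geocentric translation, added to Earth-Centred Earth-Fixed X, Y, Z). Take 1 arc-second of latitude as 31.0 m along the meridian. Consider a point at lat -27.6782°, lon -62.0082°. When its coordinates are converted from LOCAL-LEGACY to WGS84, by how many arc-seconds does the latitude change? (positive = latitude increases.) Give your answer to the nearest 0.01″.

Δφ = 4.38″

sin φ = -0.464505, cos φ = 0.885570, sin λ = -0.883015, cos λ = 0.469345.
North component: ΔN = −sin φ cos λ·ΔX − sin φ sin λ·ΔY + cos φ·ΔZ = −(-0.464505)(0.469345)(-422.5) − (-0.464505)(-0.883015)(-118.2) + (0.885570)(202.7) = 135.88 m.
1° of latitude spans 3600 × 31.00 = 111600 m, so Δφ = 135.88 / 111600 × 3600 = 4.383″.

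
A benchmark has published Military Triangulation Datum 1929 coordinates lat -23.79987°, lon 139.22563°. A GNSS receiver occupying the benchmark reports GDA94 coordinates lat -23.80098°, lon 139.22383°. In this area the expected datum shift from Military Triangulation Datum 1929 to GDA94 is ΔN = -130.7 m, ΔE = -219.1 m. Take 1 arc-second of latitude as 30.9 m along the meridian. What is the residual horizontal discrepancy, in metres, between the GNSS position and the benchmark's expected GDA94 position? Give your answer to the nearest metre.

Observed coordinate differences: Δφ = -0.00111°, Δλ = -0.00180°.
Converting to metres (1° lat = 111240 m, cos φ = 0.914961): observed ΔN = -123.5 m, observed ΔE = -183.2 m.
Subtracting the expected shift leaves a residual of -123.5 − (-130.7) = 7.2 m north and -183.2 − (-219.1) = 35.9 m east.
Residual distance = √(7.2² + 35.9²) = 36.6 m.

37 m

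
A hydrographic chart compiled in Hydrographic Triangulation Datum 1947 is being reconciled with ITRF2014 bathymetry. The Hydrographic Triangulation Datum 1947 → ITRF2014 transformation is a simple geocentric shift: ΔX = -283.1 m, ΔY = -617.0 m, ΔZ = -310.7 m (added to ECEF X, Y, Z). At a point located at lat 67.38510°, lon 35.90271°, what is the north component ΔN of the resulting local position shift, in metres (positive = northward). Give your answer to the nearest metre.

ΔN = 426 m

At φ = 67.38510°, λ = 35.90271°: sin φ = 0.923110, cos φ = 0.384535, sin λ = 0.586411, cos λ = 0.810014.
ΔN = −sin φ cos λ·ΔX − sin φ sin λ·ΔY + cos φ·ΔZ = −(0.923110)(0.810014)(-283.1) − (0.923110)(0.586411)(-617.0) + (0.384535)(-310.7) = 426.20 m.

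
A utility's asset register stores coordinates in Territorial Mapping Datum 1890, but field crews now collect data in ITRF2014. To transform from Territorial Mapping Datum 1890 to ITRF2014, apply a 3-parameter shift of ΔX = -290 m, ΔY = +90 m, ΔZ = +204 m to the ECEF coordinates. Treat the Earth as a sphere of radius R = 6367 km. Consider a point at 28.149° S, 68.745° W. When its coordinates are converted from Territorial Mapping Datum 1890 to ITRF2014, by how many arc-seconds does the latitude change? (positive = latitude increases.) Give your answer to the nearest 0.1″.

sin φ = -0.471766, cos φ = 0.881724, sin λ = -0.931976, cos λ = 0.362519.
North component: ΔN = −sin φ cos λ·ΔX − sin φ sin λ·ΔY + cos φ·ΔZ = −(-0.471766)(0.362519)(-290) − (-0.471766)(-0.931976)(90) + (0.881724)(204) = 90.70 m.
1° of latitude spans πR/180 = 111125 m, so Δφ = 90.70 / 111125 × 3600 = 2.938″.

Δφ = 2.9″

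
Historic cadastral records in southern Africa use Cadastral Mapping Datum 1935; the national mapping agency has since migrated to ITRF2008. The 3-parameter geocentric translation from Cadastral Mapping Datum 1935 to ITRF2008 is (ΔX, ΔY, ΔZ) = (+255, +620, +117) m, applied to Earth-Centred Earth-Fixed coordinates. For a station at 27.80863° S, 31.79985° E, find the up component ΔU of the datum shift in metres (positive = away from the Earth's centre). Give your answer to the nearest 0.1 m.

At φ = -27.80863°, λ = 31.79985°: sin φ = -0.466520, cos φ = 0.884511, sin λ = 0.526954, cos λ = 0.849894.
ΔU = cos φ cos λ·ΔX + cos φ sin λ·ΔY + sin φ·ΔZ = (0.884511)(0.849894)(255) + (0.884511)(0.526954)(620) + (-0.466520)(117) = 426.09 m.

ΔU = 426.1 m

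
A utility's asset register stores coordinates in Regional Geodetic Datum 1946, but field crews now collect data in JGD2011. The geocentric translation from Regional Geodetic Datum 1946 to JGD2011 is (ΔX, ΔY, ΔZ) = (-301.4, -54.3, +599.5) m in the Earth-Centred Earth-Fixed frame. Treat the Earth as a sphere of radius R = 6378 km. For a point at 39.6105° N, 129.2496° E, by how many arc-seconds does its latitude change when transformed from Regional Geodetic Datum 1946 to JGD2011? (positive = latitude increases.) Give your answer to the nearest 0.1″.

Δφ = 11.9″

sin φ = 0.637565, cos φ = 0.770396, sin λ = 0.774397, cos λ = -0.632700.
North component: ΔN = −sin φ cos λ·ΔX − sin φ sin λ·ΔY + cos φ·ΔZ = −(0.637565)(-0.632700)(-301.4) − (0.637565)(0.774397)(-54.3) + (0.770396)(599.5) = 367.08 m.
1° of latitude spans πR/180 = 111317 m, so Δφ = 367.08 / 111317 × 3600 = 11.871″.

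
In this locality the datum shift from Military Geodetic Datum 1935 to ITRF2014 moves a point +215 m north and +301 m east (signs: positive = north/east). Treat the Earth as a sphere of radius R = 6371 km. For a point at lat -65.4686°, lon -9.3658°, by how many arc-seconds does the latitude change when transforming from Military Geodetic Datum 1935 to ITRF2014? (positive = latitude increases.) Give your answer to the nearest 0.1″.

Δφ = 7.0″

On a sphere of radius R, 1 rad of latitude = R, so Δφ = ΔN / R = 215.0 / 6371000 = 3.3747e-05 rad = 6.961″.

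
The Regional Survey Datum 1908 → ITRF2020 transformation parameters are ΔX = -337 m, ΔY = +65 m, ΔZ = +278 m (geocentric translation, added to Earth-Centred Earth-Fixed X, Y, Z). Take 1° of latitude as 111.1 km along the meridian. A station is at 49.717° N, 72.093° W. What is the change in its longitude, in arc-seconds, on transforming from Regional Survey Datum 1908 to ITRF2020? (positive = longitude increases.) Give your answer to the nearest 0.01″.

Δλ = -15.07″

sin φ = 0.762860, cos φ = 0.646563, sin λ = -0.951557, cos λ = 0.307473.
East component: ΔE = −sin λ·ΔX + cos λ·ΔY = −(-0.951557)(-337) + (0.307473)(65) = -300.69 m.
1° of latitude spans 111100 m; at latitude φ, 1° of longitude spans that × cos φ = 71833.2 m, so Δλ = -300.69 / 71833.2 × 3600 = -15.069″.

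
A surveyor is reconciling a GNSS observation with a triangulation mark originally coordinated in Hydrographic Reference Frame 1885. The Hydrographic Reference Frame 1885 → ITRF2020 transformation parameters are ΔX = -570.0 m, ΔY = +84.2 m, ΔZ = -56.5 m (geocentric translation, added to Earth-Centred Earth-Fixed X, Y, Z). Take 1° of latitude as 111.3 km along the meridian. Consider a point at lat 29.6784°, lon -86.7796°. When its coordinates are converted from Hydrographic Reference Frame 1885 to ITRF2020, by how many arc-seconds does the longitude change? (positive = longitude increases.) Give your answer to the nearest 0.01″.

Δλ = -21.01″

sin φ = 0.495131, cos φ = 0.868818, sin λ = -0.998421, cos λ = 0.056177.
East component: ΔE = −sin λ·ΔX + cos λ·ΔY = −(-0.998421)(-570.0) + (0.056177)(84.2) = -564.37 m.
1° of latitude spans 111300 m; at latitude φ, 1° of longitude spans that × cos φ = 96699.5 m, so Δλ = -564.37 / 96699.5 × 3600 = -21.011″.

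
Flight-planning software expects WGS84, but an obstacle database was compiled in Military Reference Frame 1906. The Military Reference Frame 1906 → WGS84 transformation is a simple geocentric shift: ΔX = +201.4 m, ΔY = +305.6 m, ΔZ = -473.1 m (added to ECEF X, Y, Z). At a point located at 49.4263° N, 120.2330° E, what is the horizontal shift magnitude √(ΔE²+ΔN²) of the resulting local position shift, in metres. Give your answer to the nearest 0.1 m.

At φ = 49.4263°, λ = 120.2330°: sin φ = 0.759570, cos φ = 0.650426, sin λ = 0.863985, cos λ = -0.503518.
ΔE = −sin λ·ΔX + cos λ·ΔY = −(0.863985)·(201.4) + (-0.503518)·(305.6) = -327.88 m.
ΔN = −sin φ cos λ·ΔX − sin φ sin λ·ΔY + cos φ·ΔZ = −(0.759570)(-0.503518)(201.4) − (0.759570)(0.863985)(305.6) + (0.650426)(-473.1) = -431.24 m.
Horizontal magnitude = √(ΔE² + ΔN²) = √((-327.88)² + (-431.24)²) = 541.73 m.

541.7 m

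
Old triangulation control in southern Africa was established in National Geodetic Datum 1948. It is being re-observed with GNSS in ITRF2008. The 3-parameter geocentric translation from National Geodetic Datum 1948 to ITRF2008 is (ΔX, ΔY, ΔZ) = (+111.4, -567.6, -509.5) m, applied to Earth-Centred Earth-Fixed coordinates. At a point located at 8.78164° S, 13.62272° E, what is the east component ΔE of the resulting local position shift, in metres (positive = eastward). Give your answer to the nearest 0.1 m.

The local east axis at (φ, λ) is (−sin λ, cos λ, 0), so ΔE = −sin(13.62272°)·111.4 + cos(13.62272°)·(-567.6) = -577.87 m.

ΔE = -577.9 m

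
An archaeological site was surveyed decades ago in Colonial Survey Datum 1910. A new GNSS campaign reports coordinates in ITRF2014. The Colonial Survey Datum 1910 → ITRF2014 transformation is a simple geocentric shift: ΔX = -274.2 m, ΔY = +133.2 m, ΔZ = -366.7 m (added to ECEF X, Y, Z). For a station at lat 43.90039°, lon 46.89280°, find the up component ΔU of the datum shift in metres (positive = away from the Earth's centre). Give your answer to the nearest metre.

ΔU = -319 m

At φ = 43.90039°, λ = 46.89280°: sin φ = 0.693407, cos φ = 0.720546, sin λ = 0.730076, cos λ = 0.683366.
ΔU = cos φ cos λ·ΔX + cos φ sin λ·ΔY + sin φ·ΔZ = (0.720546)(0.683366)(-274.2) + (0.720546)(0.730076)(133.2) + (0.693407)(-366.7) = -319.22 m.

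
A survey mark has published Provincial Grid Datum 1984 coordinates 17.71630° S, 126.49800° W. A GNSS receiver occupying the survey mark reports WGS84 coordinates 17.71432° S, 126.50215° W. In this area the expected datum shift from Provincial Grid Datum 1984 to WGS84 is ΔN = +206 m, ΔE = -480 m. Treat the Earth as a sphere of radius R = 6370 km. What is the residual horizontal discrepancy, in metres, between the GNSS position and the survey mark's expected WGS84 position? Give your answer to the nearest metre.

43 m

Observed coordinate differences: Δφ = +0.00198°, Δλ = -0.00415°.
Converting to metres (1° lat = 111177 m, cos φ = 0.952575): observed ΔN = 220.1 m, observed ΔE = -439.5 m.
Subtracting the expected shift leaves a residual of 220.1 − (206) = 14.1 m north and -439.5 − (-480) = 40.5 m east.
Residual distance = √(14.1² + 40.5²) = 42.9 m.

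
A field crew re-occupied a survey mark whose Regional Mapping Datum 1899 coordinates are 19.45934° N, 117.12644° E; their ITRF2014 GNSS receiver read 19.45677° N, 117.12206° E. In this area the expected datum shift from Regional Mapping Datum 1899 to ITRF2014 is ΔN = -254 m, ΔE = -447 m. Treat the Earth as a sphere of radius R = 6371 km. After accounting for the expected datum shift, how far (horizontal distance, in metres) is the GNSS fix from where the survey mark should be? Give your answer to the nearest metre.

Observed coordinate differences: Δφ = -0.00257°, Δλ = -0.00438°.
Converting to metres (1° lat = 111195 m, cos φ = 0.942878): observed ΔN = -285.8 m, observed ΔE = -459.2 m.
Subtracting the expected shift leaves a residual of -285.8 − (-254) = -31.8 m north and -459.2 − (-447) = -12.2 m east.
Residual distance = √((-31.8)² + (-12.2)²) = 34.0 m.

34 m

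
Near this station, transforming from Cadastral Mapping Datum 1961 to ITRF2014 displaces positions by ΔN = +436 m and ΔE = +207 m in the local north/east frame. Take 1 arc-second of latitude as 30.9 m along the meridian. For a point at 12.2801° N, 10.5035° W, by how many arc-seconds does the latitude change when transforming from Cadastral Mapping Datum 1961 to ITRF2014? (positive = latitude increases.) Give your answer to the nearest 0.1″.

1″ of latitude = 30.90 m, so Δφ = 436.0 / 30.90 = 14.110″.

Δφ = 14.1″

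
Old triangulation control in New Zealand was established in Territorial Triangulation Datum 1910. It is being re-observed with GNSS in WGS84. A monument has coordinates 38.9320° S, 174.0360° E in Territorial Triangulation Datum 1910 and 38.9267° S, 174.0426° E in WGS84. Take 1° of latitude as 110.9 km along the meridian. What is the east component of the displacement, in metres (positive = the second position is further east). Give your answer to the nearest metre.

ΔE = 569 m

Δφ = -38.9267° − -38.9320° = +0.0053°; Δλ = 174.0426° − 174.0360° = +0.0066°.
ΔN = Δφ × 110900 = 587.8 m; ΔE = Δλ × 110900 × cos(-38.9320°) = +0.0066 × 110900 × 0.777892 = 569.4 m.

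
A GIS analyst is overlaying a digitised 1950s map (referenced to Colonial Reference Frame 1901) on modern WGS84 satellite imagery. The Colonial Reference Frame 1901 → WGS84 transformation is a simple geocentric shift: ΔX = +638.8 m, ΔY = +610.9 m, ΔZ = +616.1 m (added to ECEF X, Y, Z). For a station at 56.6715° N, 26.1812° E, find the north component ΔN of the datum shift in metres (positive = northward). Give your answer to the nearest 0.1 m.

At φ = 56.6715°, λ = 26.1812°: sin φ = 0.835534, cos φ = 0.549438, sin λ = 0.441211, cos λ = 0.897403.
ΔN = −sin φ cos λ·ΔX − sin φ sin λ·ΔY + cos φ·ΔZ = −(0.835534)(0.897403)(638.8) − (0.835534)(0.441211)(610.9) + (0.549438)(616.1) = -365.68 m.

ΔN = -365.7 m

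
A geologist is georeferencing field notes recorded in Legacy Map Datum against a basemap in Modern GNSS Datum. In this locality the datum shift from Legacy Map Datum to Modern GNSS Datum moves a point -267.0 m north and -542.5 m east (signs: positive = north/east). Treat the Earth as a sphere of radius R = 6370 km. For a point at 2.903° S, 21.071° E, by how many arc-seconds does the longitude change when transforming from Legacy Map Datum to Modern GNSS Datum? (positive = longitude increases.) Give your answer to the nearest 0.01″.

At latitude -2.903°, cos φ = 0.998717.
One radian of longitude at latitude φ spans R cos φ, so Δλ = ΔE / (R cos φ) = -542.5 / (6370000 × 0.998717) = -8.5274e-05 rad = -17.589″.

Δλ = -17.59″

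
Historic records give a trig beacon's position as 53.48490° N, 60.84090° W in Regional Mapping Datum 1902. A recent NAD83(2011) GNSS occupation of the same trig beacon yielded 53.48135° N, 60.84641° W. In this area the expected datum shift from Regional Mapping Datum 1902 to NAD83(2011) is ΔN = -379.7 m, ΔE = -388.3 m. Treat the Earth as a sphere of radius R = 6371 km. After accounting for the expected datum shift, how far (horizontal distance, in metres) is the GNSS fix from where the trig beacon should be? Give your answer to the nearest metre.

Observed coordinate differences: Δφ = -0.00355°, Δλ = -0.00551°.
Converting to metres (1° lat = 111195 m, cos φ = 0.595035): observed ΔN = -394.7 m, observed ΔE = -364.6 m.
Subtracting the expected shift leaves a residual of -394.7 − (-379.7) = -15.0 m north and -364.6 − (-388.3) = 23.7 m east.
Residual distance = √((-15.0)² + 23.7²) = 28.1 m.

28 m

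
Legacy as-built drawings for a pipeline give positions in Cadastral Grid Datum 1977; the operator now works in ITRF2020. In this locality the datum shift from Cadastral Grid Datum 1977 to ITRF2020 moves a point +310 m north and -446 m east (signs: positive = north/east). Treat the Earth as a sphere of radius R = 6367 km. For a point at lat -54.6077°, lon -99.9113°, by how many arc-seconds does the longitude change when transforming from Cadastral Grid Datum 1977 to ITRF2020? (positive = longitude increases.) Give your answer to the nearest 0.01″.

At latitude -54.6077°, cos φ = 0.579172.
One radian of longitude at latitude φ spans R cos φ, so Δλ = ΔE / (R cos φ) = -446.0 / (6367000 × 0.579172) = -1.2095e-04 rad = -24.947″.

Δλ = -24.95″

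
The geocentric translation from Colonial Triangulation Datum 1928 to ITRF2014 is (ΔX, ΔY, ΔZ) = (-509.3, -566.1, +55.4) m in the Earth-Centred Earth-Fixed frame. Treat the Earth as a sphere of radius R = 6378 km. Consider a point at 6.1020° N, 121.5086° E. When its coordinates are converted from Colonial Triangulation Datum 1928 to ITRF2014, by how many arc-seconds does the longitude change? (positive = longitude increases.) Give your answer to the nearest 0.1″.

Δλ = 23.7″

sin φ = 0.106299, cos φ = 0.994334, sin λ = 0.852562, cos λ = -0.522627.
East component: ΔE = −sin λ·ΔX + cos λ·ΔY = −(0.852562)(-509.3) + (-0.522627)(-566.1) = 730.07 m.
1° of latitude spans πR/180 = 111317 m; at latitude φ, 1° of longitude spans that × cos φ = 110686.4 m, so Δλ = 730.07 / 110686.4 × 3600 = 23.745″.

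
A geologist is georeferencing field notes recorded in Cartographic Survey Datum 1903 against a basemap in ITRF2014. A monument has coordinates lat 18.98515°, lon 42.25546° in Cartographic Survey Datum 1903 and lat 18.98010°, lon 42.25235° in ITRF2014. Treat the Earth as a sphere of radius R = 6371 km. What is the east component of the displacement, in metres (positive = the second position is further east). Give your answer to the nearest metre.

ΔE = -327 m

Δφ = 18.98010° − 18.98515° = -0.00505°; Δλ = 42.25235° − 42.25546° = -0.00311°.
1° along a meridian = πR/180 = 111195 m.
ΔN = Δφ × 111195 = -561.5 m; ΔE = Δλ × 111195 × cos(18.98515°) = -0.00311 × 111195 × 0.945603 = -327.0 m.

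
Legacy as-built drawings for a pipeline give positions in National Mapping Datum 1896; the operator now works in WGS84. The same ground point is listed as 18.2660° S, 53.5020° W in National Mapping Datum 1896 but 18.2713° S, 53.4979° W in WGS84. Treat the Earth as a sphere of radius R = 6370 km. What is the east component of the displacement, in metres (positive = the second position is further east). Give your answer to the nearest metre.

Δφ = -18.2713° − -18.2660° = -0.0053°; Δλ = -53.4979° − -53.5020° = +0.0041°.
1° along a meridian = πR/180 = 111177 m.
ΔN = Δφ × 111177 = -589.2 m; ΔE = Δλ × 111177 × cos(-18.2660°) = +0.0041 × 111177 × 0.949612 = 432.9 m.

ΔE = 433 m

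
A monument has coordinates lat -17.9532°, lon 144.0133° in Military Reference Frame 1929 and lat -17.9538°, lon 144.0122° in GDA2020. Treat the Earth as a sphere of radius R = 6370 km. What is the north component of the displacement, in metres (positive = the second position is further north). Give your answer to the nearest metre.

ΔN = -67 m

Δφ = -17.9538° − -17.9532° = -0.0006°; Δλ = 144.0122° − 144.0133° = -0.0011°.
1° along a meridian = πR/180 = 111177 m.
ΔN = Δφ × 111177 = -66.7 m; ΔE = Δλ × 111177 × cos(-17.9532°) = -0.0011 × 111177 × 0.951309 = -116.3 m.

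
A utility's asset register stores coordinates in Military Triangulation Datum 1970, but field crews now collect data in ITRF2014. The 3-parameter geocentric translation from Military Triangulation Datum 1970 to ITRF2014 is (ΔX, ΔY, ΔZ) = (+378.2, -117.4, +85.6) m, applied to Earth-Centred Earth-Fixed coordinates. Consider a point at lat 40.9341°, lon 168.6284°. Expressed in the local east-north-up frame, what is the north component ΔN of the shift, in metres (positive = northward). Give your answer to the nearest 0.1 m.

ΔN = 322.8 m

At φ = 40.9341°, λ = 168.6284°: sin φ = 0.655191, cos φ = 0.755464, sin λ = 0.197171, cos λ = -0.980369.
ΔN = −sin φ cos λ·ΔX − sin φ sin λ·ΔY + cos φ·ΔZ = −(0.655191)(-0.980369)(378.2) − (0.655191)(0.197171)(-117.4) + (0.755464)(85.6) = 322.76 m.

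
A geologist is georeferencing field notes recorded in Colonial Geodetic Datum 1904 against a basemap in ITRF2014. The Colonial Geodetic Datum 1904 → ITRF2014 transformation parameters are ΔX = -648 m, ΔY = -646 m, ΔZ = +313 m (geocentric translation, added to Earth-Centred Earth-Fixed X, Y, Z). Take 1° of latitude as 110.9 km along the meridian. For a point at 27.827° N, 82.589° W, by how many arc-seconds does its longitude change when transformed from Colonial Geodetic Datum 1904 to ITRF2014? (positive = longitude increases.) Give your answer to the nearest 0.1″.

sin φ = 0.466803, cos φ = 0.884361, sin λ = -0.991646, cos λ = 0.128986.
East component: ΔE = −sin λ·ΔX + cos λ·ΔY = −(-0.991646)(-648) + (0.128986)(-646) = -725.91 m.
1° of latitude spans 110900 m; at latitude φ, 1° of longitude spans that × cos φ = 98075.6 m, so Δλ = -725.91 / 98075.6 × 3600 = -26.646″.

Δλ = -26.6″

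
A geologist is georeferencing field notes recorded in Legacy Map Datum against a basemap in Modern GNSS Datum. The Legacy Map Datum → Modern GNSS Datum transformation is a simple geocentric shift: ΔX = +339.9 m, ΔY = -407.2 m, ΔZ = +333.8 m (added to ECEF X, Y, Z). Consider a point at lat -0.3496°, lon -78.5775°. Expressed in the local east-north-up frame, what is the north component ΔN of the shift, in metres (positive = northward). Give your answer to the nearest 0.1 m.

At φ = -0.3496°, λ = -78.5775°: sin φ = -0.006102, cos φ = 0.999981, sin λ = -0.980193, cos λ = 0.198042.
ΔN = −sin φ cos λ·ΔX − sin φ sin λ·ΔY + cos φ·ΔZ = −(-0.006102)(0.198042)(339.9) − (-0.006102)(-0.980193)(-407.2) + (0.999981)(333.8) = 336.64 m.

ΔN = 336.6 m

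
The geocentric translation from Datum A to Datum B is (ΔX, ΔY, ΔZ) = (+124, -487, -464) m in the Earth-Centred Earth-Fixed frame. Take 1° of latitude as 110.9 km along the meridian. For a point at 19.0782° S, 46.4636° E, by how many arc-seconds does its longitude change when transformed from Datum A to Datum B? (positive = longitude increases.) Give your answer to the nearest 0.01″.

Δλ = -14.61″

sin φ = -0.326858, cos φ = 0.945073, sin λ = 0.724937, cos λ = 0.688815.
East component: ΔE = −sin λ·ΔX + cos λ·ΔY = −(0.724937)(124) + (0.688815)(-487) = -425.35 m.
1° of latitude spans 110900 m; at latitude φ, 1° of longitude spans that × cos φ = 104808.6 m, so Δλ = -425.35 / 104808.6 × 3600 = -14.610″.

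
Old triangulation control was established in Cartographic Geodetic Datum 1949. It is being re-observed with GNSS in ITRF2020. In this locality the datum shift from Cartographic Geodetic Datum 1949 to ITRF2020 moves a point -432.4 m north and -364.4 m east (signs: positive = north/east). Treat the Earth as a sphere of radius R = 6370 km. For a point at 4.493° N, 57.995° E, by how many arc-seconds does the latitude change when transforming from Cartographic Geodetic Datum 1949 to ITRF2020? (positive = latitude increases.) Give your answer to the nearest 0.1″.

Δφ = -14.0″

On a sphere of radius R, 1 rad of latitude = R, so Δφ = ΔN / R = -432.4 / 6370000 = -6.7881e-05 rad = -14.001″.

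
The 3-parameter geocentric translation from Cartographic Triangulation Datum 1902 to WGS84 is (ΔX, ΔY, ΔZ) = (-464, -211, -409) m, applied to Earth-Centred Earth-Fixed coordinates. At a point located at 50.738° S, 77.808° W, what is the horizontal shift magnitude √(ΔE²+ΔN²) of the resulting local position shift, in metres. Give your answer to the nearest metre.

The local east axis at (φ, λ) is (−sin λ, cos λ, 0), so ΔE = −sin(-77.808°)·(-464) + cos(-77.808°)·(-211) = -498.10 m.
The local north axis is (−sin φ cos λ, −sin φ sin λ, cos φ), giving ΔN = -75.871 + 159.684 − 258.843 = -175.03 m.
Horizontal magnitude = √(ΔE² + ΔN²) = √((-498.10)² + (-175.03)²) = 527.95 m.

528 m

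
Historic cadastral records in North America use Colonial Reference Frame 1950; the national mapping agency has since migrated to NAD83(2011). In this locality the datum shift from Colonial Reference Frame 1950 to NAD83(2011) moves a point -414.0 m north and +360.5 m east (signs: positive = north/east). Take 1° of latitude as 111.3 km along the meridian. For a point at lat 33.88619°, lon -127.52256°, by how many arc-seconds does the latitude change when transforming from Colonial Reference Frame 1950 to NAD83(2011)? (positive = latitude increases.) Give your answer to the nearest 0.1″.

Δφ = -13.4″

1° of latitude = 111.3 km, so Δφ = -414.0 / 111300 = -0.0037197° = -13.391″.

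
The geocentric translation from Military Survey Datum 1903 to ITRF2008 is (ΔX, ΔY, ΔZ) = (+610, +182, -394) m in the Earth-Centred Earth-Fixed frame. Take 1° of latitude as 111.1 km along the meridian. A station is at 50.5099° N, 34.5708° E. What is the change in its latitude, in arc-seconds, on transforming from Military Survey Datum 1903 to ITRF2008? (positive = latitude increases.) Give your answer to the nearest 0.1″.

sin φ = 0.771734, cos φ = 0.635945, sin λ = 0.567424, cos λ = 0.823426.
North component: ΔN = −sin φ cos λ·ΔX − sin φ sin λ·ΔY + cos φ·ΔZ = −(0.771734)(0.823426)(610) − (0.771734)(0.567424)(182) + (0.635945)(-394) = -717.89 m.
1° of latitude spans 111100 m, so Δφ = -717.89 / 111100 × 3600 = -23.262″.

Δφ = -23.3″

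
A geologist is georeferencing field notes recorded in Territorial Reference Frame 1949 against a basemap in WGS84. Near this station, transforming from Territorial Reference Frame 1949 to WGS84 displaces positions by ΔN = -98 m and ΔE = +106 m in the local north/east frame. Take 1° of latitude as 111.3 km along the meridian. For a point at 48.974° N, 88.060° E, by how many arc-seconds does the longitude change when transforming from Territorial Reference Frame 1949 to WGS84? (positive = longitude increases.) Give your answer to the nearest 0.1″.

At latitude 48.974°, cos φ = 0.656401.
1° of longitude at this latitude = 111.3 × cos φ = 73.06 km, so Δλ = 106.0 / 73057.5 = 0.0014509° = 5.223″.

Δλ = 5.2″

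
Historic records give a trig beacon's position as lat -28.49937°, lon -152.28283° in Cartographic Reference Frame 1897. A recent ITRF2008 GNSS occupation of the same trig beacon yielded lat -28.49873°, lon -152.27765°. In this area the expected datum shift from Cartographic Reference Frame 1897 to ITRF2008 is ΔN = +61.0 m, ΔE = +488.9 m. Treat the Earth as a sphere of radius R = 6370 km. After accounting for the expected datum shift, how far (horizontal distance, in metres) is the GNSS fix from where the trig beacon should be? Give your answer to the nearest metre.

20 m

Observed coordinate differences: Δφ = +0.00064°, Δλ = +0.00518°.
Converting to metres (1° lat = 111177 m, cos φ = 0.878822): observed ΔN = 71.2 m, observed ΔE = 506.1 m.
Subtracting the expected shift leaves a residual of 71.2 − (61.0) = 10.2 m north and 506.1 − (488.9) = 17.2 m east.
Residual distance = √(10.2² + 17.2²) = 20.0 m.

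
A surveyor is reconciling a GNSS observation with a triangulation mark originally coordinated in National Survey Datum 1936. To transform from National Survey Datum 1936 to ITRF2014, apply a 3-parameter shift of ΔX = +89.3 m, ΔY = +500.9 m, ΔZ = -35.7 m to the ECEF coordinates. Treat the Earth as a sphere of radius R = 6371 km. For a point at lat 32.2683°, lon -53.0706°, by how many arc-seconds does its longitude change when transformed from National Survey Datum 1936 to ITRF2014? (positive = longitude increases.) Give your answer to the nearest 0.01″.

Δλ = 14.26″

sin φ = 0.533885, cos φ = 0.845557, sin λ = -0.799376, cos λ = 0.600830.
East component: ΔE = −sin λ·ΔX + cos λ·ΔY = −(-0.799376)(89.3) + (0.600830)(500.9) = 372.34 m.
1° of latitude spans πR/180 = 111195 m; at latitude φ, 1° of longitude spans that × cos φ = 94021.7 m, so Δλ = 372.34 / 94021.7 × 3600 = 14.257″.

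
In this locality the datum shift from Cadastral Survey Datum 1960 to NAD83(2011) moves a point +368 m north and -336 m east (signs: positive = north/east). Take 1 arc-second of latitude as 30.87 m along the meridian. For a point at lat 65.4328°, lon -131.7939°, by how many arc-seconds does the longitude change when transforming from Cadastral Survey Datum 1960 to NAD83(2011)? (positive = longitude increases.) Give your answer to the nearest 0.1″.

At latitude 65.4328°, cos φ = 0.415760.
1″ of longitude at this latitude = 30.87 × cos φ = 12.8345 m, so Δλ = -336.0 / 12.8345 = -26.179″.

Δλ = -26.2″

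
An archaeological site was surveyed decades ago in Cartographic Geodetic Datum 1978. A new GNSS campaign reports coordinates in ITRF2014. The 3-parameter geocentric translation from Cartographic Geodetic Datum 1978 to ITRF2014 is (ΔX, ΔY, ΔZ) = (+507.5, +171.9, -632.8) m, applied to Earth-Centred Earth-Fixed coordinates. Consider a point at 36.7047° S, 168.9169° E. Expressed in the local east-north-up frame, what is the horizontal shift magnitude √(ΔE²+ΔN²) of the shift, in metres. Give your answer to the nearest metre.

829 m

The local east axis at (φ, λ) is (−sin λ, cos λ, 0), so ΔE = −sin(168.9169°)·507.5 + cos(168.9169°)·171.9 = -266.25 m.
The local north axis is (−sin φ cos λ, −sin φ sin λ, cos φ), giving ΔN = -297.671 + 19.751 − 507.333 = -785.25 m.
Horizontal magnitude = √(ΔE² + ΔN²) = √((-266.25)² + (-785.25)²) = 829.16 m.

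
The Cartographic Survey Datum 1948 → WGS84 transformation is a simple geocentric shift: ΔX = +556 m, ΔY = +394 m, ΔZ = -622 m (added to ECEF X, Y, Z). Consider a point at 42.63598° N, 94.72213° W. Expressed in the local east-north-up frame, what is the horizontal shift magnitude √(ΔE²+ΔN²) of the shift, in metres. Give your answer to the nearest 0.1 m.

545.8 m

At φ = 42.63598°, λ = -94.72213°: sin φ = 0.677338, cos φ = 0.735672, sin λ = -0.996606, cos λ = -0.082323.
ΔE = −sin λ·ΔX + cos λ·ΔY = −(-0.996606)·(556) + (-0.082323)·(394) = 521.68 m.
ΔN = −sin φ cos λ·ΔX − sin φ sin λ·ΔY + cos φ·ΔZ = −(0.677338)(-0.082323)(556) − (0.677338)(-0.996606)(394) + (0.735672)(-622) = -160.62 m.
Horizontal magnitude = √(ΔE² + ΔN²) = √(521.68² + (-160.62)²) = 545.84 m.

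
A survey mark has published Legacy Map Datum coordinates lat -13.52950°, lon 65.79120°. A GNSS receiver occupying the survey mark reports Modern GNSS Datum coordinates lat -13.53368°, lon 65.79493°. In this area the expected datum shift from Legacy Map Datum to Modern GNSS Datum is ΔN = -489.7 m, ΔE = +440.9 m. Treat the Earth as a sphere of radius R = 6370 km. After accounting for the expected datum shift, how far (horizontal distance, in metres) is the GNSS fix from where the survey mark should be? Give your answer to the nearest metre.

Observed coordinate differences: Δφ = -0.00418°, Δλ = +0.00373°.
Converting to metres (1° lat = 111177 m, cos φ = 0.972250): observed ΔN = -464.7 m, observed ΔE = 403.2 m.
Subtracting the expected shift leaves a residual of -464.7 − (-489.7) = 25.0 m north and 403.2 − (440.9) = -37.7 m east.
Residual distance = √(25.0² + (-37.7)²) = 45.2 m.

45 m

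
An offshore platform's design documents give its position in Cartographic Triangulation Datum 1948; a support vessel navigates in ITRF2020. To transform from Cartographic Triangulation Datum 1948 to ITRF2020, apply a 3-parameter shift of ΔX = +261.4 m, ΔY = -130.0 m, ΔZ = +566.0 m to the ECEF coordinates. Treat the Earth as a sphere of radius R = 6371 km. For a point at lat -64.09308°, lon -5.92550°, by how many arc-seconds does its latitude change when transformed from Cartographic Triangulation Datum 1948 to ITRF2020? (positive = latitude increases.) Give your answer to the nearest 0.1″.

sin φ = -0.899505, cos φ = 0.436910, sin λ = -0.103235, cos λ = 0.994657.
North component: ΔN = −sin φ cos λ·ΔX − sin φ sin λ·ΔY + cos φ·ΔZ = −(-0.899505)(0.994657)(261.4) − (-0.899505)(-0.103235)(-130.0) + (0.436910)(566.0) = 493.24 m.
1° of latitude spans πR/180 = 111195 m, so Δφ = 493.24 / 111195 × 3600 = 15.969″.

Δφ = 16.0″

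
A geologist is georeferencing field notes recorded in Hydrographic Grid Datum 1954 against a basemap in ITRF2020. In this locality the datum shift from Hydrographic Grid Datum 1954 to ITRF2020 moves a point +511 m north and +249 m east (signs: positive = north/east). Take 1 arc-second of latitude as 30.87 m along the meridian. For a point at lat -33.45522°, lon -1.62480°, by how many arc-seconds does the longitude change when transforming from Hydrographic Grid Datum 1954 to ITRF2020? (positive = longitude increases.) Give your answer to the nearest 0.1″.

Δλ = 9.7″

At latitude -33.45522°, cos φ = 0.834317.
1″ of longitude at this latitude = 30.87 × cos φ = 25.7554 m, so Δλ = 249.0 / 25.7554 = 9.668″.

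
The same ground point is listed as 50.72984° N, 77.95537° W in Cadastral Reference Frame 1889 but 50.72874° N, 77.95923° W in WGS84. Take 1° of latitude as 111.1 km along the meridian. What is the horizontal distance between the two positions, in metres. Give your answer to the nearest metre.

Δφ = 50.72874° − 50.72984° = -0.00110°; Δλ = -77.95923° − -77.95537° = -0.00386°.
ΔN = Δφ × 111100 = -122.2 m; ΔE = Δλ × 111100 × cos(50.72984°) = -0.00386 × 111100 × 0.632978 = -271.4 m.
Distance = √(ΔE² + ΔN²) = √((-271.4)² + (-122.2)²) = 297.7 m.

298 m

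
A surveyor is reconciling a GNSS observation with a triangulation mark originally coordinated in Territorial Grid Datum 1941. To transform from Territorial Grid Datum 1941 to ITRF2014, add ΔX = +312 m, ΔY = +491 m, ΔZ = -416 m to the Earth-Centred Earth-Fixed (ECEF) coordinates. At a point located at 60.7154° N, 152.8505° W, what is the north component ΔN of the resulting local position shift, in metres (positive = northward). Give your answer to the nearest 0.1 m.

The local north axis is (−sin φ cos λ, −sin φ sin λ, cos φ), giving ΔN = 242.143 + 195.417 − 203.486 = 234.07 m.

ΔN = 234.1 m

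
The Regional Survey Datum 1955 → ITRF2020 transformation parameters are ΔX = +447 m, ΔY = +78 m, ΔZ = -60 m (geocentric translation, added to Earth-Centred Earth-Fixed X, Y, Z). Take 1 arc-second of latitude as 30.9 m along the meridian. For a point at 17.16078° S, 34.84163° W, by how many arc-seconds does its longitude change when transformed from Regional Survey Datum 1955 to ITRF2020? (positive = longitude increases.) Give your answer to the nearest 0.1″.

Δλ = 10.8″

sin φ = -0.295054, cos φ = 0.955481, sin λ = -0.571310, cos λ = 0.820734.
East component: ΔE = −sin λ·ΔX + cos λ·ΔY = −(-0.571310)(447) + (0.820734)(78) = 319.39 m.
1° of latitude spans 3600 × 30.90 = 111240 m; at latitude φ, 1° of longitude spans that × cos φ = 106287.7 m, so Δλ = 319.39 / 106287.7 × 3600 = 10.818″.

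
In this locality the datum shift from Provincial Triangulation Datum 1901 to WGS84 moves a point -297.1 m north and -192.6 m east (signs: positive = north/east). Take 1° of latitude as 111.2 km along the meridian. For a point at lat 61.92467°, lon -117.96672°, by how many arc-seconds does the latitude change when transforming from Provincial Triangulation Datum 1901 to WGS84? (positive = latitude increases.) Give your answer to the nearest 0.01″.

1° of latitude = 111.2 km, so Δφ = -297.1 / 111200 = -0.0026718° = -9.618″.

Δφ = -9.62″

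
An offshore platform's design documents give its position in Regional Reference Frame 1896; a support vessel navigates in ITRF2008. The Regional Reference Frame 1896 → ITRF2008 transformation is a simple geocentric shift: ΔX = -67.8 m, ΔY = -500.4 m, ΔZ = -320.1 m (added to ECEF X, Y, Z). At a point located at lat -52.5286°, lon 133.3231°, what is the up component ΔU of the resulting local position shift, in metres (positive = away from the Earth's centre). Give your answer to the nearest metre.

At φ = -52.5286°, λ = 133.3231°: sin φ = -0.793657, cos φ = 0.608365, sin λ = 0.727496, cos λ = -0.686112.
ΔU = cos φ cos λ·ΔX + cos φ sin λ·ΔY + sin φ·ΔZ = (0.608365)(-0.686112)(-67.8) + (0.608365)(0.727496)(-500.4) + (-0.793657)(-320.1) = 60.88 m.

ΔU = 61 m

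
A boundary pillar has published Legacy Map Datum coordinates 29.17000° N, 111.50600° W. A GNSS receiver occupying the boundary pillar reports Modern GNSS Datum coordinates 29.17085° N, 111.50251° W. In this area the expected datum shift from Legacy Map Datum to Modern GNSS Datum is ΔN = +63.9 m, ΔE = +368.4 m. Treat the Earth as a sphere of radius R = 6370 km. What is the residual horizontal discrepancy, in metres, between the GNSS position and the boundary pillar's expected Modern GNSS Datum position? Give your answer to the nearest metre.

43 m

Observed coordinate differences: Δφ = +0.00085°, Δλ = +0.00349°.
Converting to metres (1° lat = 111177 m, cos φ = 0.873177): observed ΔN = 94.5 m, observed ΔE = 338.8 m.
Subtracting the expected shift leaves a residual of 94.5 − (63.9) = 30.6 m north and 338.8 − (368.4) = -29.6 m east.
Residual distance = √(30.6² + (-29.6)²) = 42.6 m.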